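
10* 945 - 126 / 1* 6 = 8694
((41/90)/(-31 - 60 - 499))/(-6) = 41/318600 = 0.00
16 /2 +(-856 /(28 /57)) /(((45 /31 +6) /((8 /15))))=-943688 /8085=-116.72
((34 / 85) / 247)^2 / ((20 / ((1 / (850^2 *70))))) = 1 / 385691271875000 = 0.00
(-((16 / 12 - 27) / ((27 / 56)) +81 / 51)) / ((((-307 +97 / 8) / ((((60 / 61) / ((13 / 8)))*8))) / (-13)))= 728238080 / 66049641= 11.03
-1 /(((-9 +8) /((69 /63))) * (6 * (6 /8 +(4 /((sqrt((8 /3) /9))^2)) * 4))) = 46 /13797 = 0.00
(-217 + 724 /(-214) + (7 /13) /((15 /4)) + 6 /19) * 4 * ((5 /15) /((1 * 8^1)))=-87185491 /2378610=-36.65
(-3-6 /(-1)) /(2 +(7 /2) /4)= 24 /23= 1.04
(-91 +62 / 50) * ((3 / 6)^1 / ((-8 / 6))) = 1683 / 50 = 33.66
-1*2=-2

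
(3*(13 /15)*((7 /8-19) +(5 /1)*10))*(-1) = -663 /8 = -82.88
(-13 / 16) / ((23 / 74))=-2.61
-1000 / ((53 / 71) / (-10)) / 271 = 710000 / 14363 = 49.43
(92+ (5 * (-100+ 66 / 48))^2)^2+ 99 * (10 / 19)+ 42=4605429995353459 / 77824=59177503024.18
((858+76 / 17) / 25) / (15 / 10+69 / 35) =205268 / 20655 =9.94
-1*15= -15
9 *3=27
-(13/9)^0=-1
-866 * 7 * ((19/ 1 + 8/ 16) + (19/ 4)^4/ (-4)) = 334479943/ 512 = 653281.14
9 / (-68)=-9 / 68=-0.13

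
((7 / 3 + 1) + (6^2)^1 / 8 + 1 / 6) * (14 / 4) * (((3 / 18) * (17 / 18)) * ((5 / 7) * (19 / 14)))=4.27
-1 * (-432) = 432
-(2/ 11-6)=64/ 11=5.82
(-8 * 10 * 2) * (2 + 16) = -2880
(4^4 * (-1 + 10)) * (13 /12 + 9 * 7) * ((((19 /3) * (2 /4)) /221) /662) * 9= 2103984 /73151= 28.76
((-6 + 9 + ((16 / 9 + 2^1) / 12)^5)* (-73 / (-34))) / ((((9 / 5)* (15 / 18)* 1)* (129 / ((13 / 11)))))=1308590267621 / 33229313621856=0.04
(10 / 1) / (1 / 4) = 40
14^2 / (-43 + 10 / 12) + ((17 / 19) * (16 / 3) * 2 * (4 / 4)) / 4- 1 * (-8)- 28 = -321044 / 14421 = -22.26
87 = 87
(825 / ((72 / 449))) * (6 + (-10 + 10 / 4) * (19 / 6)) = -8766725 / 96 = -91320.05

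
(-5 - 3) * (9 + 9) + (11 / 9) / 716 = -927925 / 6444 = -144.00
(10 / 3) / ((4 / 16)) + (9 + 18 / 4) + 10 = 221 / 6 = 36.83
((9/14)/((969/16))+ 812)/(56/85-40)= -2294945/111188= -20.64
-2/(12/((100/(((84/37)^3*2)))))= -1266325/1778112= -0.71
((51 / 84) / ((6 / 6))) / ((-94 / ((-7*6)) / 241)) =12291 / 188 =65.38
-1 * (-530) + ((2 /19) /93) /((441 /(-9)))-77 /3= 43666691 /86583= 504.33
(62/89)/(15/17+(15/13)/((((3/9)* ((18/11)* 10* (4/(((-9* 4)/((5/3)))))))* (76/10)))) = 2082704/2188599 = 0.95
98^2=9604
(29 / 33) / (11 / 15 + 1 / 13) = 1885 / 1738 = 1.08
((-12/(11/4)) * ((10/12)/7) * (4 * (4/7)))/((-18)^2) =-160/43659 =-0.00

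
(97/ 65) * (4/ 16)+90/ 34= 13349/ 4420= 3.02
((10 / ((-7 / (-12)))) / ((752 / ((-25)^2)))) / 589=9375 / 387562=0.02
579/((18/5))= 965/6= 160.83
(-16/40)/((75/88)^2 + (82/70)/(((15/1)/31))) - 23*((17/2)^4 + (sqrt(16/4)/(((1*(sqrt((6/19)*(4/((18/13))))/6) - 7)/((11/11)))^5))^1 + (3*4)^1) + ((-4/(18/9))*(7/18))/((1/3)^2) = -481710516541841860700795790132921/4002760982306940005497931168 + 3589299749162979*sqrt(741)/312819592061937132832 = -120344.56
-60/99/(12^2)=-0.00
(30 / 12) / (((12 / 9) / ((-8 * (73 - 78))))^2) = 2250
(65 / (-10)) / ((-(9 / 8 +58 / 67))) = 3484 / 1067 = 3.27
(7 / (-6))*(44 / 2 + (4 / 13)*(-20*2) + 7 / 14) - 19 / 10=-10757 / 780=-13.79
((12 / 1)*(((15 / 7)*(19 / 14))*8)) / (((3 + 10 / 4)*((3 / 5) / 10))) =846.01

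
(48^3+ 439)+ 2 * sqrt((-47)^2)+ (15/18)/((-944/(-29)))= 629412145/5664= 111125.03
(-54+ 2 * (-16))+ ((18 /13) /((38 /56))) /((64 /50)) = -83393 /988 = -84.41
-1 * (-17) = 17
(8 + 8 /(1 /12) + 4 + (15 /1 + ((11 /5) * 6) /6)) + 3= 641 /5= 128.20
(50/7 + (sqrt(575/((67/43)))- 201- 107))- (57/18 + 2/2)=-12811/42 + 5 * sqrt(66263)/67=-285.81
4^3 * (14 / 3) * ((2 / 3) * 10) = 17920 / 9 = 1991.11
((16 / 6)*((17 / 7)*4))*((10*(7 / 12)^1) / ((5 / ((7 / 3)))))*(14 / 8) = 3332 / 27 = 123.41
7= 7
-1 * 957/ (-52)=957/ 52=18.40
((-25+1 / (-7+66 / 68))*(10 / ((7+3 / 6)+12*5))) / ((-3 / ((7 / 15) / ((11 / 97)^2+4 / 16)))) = 5436595472 / 2464098975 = 2.21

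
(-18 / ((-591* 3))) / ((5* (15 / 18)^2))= 72 / 24625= 0.00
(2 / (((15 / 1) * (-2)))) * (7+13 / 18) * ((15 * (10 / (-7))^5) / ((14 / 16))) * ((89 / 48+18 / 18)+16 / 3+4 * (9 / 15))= 84095000 / 151263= 555.95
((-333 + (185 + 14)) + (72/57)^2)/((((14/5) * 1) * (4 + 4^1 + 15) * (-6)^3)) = 119495/12554136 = 0.01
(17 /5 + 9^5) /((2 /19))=2804989 /5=560997.80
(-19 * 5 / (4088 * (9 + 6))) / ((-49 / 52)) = 247 / 150234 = 0.00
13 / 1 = 13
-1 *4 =-4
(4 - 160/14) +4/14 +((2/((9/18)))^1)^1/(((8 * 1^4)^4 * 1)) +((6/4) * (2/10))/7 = -36347/5120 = -7.10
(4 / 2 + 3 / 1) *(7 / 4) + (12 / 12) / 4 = 9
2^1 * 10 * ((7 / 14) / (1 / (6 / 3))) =20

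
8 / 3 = 2.67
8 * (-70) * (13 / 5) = -1456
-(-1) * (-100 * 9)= -900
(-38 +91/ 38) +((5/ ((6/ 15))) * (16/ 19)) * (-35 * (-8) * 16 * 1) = 1790647/ 38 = 47122.29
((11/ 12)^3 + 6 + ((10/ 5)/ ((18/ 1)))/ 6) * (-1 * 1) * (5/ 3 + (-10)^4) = -351988655/ 5184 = -67899.05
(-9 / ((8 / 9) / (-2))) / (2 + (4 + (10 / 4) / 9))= 729 / 226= 3.23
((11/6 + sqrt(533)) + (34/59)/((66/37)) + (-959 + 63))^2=1346982924213/1684804 - 1160209 * sqrt(533)/649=758217.43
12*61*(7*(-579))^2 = 12024424188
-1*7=-7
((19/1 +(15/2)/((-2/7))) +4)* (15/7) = -195/28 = -6.96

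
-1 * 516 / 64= -129 / 16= -8.06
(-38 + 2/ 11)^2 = 173056/ 121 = 1430.21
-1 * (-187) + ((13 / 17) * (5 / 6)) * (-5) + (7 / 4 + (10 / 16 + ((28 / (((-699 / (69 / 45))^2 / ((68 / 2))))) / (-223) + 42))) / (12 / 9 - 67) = 40096271965581463 / 218940251416200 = 183.14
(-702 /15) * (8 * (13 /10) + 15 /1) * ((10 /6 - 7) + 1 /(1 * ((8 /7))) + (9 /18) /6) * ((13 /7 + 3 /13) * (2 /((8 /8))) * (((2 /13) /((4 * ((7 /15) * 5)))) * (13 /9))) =7239 /14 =517.07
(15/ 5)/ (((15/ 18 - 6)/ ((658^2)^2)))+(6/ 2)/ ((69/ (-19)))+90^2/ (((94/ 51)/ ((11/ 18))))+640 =-3647554253191786/ 33511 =-108846475879.32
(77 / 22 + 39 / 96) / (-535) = -0.01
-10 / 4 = -5 / 2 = -2.50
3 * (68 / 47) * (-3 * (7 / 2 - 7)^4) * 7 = -2571471 / 188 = -13678.04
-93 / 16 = -5.81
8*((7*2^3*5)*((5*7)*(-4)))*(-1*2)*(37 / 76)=5801600 / 19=305347.37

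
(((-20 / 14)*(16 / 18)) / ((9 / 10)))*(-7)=800 / 81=9.88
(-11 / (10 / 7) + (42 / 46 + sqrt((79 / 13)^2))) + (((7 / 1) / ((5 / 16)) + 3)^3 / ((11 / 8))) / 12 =2448114593 / 2466750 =992.45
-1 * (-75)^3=421875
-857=-857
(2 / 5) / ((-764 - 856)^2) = 1 / 6561000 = 0.00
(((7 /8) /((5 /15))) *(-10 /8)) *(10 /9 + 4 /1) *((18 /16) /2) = -2415 /256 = -9.43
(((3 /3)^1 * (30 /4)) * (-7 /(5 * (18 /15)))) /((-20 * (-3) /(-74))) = 259 /24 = 10.79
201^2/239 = 40401/239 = 169.04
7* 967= 6769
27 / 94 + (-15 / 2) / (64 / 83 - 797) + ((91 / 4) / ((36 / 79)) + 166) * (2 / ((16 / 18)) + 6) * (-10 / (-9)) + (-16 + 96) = 614139819907 / 298184544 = 2059.60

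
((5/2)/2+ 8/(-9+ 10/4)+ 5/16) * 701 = 48369/208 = 232.54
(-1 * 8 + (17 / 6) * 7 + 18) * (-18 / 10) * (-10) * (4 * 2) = 4296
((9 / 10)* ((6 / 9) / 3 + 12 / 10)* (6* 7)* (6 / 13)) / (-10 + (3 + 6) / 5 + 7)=-1344 / 65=-20.68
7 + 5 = 12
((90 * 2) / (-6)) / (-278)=15 / 139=0.11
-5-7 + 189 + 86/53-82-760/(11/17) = -628429/583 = -1077.92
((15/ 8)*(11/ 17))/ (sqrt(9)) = 0.40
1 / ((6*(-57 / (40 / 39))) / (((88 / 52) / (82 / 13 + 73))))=-440 / 6875739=-0.00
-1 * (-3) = 3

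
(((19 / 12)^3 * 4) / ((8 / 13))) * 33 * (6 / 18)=980837 / 3456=283.81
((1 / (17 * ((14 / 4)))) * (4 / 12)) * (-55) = -0.31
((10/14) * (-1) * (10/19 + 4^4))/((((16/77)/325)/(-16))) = 87122750/19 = 4585407.89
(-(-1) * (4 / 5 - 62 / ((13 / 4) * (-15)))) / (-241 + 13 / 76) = -30704 / 3569085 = -0.01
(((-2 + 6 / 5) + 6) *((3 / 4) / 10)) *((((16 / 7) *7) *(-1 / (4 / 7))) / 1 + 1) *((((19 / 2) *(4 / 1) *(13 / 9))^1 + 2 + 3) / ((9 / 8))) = -14014 / 25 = -560.56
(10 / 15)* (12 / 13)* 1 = 8 / 13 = 0.62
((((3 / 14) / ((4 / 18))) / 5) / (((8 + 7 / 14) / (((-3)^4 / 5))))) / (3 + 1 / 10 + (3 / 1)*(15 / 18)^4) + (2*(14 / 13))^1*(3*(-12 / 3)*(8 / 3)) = -5229630424 / 75965435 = -68.84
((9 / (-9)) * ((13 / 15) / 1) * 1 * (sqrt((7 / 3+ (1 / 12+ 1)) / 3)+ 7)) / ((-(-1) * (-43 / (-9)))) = -273 / 215- 13 * sqrt(41) / 430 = -1.46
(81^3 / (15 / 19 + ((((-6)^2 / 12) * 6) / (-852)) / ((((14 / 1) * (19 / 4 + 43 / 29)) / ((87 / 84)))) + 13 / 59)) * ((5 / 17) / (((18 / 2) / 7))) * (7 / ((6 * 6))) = 503607224111985 / 21507884509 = 23415.01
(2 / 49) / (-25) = -2 / 1225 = -0.00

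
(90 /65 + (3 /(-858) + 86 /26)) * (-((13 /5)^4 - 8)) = -31595301 /178750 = -176.76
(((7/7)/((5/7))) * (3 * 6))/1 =126/5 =25.20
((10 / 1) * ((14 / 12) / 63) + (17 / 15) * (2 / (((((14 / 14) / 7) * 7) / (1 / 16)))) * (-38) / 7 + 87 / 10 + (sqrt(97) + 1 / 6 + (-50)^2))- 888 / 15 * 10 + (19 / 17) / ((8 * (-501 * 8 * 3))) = sqrt(97) + 329030967781 / 171702720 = 1926.13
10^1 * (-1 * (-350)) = 3500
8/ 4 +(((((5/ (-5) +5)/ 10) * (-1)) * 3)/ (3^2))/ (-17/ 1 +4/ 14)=3524/ 1755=2.01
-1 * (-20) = 20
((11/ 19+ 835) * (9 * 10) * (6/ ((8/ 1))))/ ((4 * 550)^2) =107163/ 9196000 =0.01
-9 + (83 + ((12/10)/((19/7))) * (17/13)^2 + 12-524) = -437.24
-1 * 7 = -7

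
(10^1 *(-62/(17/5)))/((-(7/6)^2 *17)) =111600/14161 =7.88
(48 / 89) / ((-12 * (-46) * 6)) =1 / 6141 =0.00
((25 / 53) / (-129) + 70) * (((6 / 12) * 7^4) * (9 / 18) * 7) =8043241955 / 27348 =294107.14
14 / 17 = 0.82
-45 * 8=-360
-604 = -604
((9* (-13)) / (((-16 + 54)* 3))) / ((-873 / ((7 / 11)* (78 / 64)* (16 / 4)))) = 1183 / 324368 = 0.00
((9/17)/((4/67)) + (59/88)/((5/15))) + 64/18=194347/13464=14.43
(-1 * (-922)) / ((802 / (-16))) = -18.39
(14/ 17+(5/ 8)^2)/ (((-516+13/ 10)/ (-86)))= 284015/ 1399984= 0.20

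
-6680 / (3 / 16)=-106880 / 3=-35626.67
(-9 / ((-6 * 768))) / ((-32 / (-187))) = 187 / 16384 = 0.01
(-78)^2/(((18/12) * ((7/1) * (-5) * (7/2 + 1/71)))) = -575952/17465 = -32.98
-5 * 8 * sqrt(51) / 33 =-40 * sqrt(51) / 33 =-8.66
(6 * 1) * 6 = 36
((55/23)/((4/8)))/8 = 55/92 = 0.60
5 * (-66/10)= -33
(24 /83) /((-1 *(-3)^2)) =-8 /249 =-0.03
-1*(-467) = 467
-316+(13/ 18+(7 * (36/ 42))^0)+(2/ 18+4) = -1861/ 6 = -310.17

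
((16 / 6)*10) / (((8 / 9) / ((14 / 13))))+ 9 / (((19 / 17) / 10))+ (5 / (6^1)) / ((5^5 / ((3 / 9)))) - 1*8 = 291307747 / 2778750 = 104.83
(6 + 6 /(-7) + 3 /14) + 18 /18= 89 /14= 6.36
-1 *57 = -57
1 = 1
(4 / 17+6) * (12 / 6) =12.47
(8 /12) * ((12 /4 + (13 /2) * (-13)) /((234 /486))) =-1467 /13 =-112.85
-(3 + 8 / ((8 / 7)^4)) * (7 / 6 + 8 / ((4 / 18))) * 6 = -877951 / 512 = -1714.75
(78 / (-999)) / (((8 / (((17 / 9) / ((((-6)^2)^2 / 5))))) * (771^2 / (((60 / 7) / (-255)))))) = 65 / 16162127949744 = 0.00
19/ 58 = 0.33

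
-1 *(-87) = 87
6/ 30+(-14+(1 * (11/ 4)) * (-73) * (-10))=19937/ 10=1993.70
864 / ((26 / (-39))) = -1296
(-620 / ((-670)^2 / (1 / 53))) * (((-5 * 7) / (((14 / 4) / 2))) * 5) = 620 / 237917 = 0.00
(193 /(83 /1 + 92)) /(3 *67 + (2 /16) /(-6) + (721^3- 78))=9264 /3148366065425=0.00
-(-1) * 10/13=10/13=0.77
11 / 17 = 0.65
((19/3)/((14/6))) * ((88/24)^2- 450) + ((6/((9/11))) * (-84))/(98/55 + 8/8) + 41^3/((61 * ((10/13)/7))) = 5798311111/653310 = 8875.28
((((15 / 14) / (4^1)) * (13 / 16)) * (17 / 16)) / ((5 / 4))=663 / 3584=0.18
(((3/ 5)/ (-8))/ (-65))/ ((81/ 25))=1/ 2808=0.00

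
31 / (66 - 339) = -31 / 273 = -0.11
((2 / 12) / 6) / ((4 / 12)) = 1 / 12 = 0.08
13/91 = 1/7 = 0.14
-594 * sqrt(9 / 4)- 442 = -1333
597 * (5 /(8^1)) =2985 /8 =373.12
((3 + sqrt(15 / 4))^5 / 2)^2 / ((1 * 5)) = 429688.86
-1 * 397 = -397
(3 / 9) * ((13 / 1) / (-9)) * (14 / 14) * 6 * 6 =-52 / 3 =-17.33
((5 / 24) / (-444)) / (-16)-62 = -10570747 / 170496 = -62.00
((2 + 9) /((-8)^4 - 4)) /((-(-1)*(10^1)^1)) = 1 /3720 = 0.00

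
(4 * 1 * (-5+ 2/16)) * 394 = -7683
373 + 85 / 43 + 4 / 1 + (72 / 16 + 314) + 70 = 66003 / 86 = 767.48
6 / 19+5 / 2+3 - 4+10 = 449 / 38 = 11.82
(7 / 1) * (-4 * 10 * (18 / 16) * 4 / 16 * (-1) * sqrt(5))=315 * sqrt(5) / 4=176.09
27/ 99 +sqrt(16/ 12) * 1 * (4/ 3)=3/ 11 +8 * sqrt(3)/ 9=1.81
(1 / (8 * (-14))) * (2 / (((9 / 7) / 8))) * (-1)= 1 / 9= 0.11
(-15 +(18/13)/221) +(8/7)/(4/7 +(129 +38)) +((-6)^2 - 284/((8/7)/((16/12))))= -61516955/198237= -310.32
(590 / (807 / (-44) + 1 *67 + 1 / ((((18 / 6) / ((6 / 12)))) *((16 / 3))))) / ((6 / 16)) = 1661440 / 51417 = 32.31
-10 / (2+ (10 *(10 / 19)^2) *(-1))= 1805 / 139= 12.99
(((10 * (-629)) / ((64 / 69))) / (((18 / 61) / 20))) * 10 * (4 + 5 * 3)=-2095906625 / 24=-87329442.71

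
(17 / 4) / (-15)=-17 / 60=-0.28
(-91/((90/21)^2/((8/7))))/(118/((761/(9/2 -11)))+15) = -484757/1197900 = -0.40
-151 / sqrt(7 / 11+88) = -16.04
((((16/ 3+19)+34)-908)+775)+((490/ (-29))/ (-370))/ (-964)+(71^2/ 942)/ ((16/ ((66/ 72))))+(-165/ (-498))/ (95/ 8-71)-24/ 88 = -137047391538307367/ 1836149882295168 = -74.64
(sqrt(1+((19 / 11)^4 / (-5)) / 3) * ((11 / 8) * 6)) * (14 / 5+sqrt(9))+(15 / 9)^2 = 25 / 9+29 * sqrt(1339410) / 1100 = 33.29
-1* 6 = -6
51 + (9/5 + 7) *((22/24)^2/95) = 873431/17100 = 51.08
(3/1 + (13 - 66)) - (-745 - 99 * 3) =992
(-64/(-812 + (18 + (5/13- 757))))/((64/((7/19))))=91/383002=0.00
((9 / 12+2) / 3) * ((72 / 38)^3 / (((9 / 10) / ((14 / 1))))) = 665280 / 6859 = 96.99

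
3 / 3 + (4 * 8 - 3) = 30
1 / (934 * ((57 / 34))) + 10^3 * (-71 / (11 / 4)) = -7559795813 / 292809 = -25818.18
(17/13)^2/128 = 289/21632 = 0.01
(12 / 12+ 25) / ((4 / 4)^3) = 26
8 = 8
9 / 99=1 / 11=0.09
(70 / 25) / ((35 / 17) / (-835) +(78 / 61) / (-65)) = -2424506 / 19169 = -126.48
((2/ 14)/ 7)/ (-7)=-1/ 343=-0.00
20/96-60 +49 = -259/24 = -10.79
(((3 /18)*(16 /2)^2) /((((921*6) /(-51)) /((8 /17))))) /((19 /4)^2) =-2048 /997443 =-0.00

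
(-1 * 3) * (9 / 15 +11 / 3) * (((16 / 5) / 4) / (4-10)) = 128 / 75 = 1.71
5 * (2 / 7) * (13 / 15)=26 / 21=1.24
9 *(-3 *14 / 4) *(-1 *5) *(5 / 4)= 4725 / 8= 590.62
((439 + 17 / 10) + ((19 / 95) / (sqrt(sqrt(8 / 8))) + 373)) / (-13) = -8139 / 130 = -62.61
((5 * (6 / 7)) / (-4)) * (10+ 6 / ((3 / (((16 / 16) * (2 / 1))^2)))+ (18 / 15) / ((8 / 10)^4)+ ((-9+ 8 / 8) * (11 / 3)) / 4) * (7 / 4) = -26105 / 1024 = -25.49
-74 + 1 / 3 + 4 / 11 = -2419 / 33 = -73.30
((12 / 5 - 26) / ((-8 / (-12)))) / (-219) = 59 / 365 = 0.16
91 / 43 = 2.12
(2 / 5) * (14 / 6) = 0.93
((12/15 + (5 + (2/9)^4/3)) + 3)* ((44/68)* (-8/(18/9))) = -38109808/1673055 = -22.78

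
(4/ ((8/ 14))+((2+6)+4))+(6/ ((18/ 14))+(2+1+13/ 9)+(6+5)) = 352/ 9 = 39.11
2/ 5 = 0.40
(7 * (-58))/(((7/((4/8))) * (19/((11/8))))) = -319/152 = -2.10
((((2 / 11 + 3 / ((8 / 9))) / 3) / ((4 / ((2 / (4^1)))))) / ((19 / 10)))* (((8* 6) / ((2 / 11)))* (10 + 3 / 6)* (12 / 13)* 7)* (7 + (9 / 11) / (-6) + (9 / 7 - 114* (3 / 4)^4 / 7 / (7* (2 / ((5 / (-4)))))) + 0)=66929877675 / 5564416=12028.19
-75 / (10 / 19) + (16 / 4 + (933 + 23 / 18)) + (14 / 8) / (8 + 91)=35015 / 44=795.80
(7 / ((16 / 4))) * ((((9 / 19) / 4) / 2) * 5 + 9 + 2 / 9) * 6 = 91147 / 912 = 99.94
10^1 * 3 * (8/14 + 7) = 1590/7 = 227.14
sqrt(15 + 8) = 4.80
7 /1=7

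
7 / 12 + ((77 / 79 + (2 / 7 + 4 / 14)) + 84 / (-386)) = 2448571 / 1280748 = 1.91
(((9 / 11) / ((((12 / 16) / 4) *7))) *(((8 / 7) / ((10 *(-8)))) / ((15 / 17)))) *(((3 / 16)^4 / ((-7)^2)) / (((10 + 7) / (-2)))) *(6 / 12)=81 / 5408972800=0.00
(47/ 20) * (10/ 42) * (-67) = -3149/ 84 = -37.49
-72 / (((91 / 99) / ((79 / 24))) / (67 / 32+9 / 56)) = -11848815 / 20384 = -581.28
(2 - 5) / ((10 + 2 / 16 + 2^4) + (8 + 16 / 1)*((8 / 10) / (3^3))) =-1080 / 9661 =-0.11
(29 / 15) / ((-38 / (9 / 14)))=-87 / 2660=-0.03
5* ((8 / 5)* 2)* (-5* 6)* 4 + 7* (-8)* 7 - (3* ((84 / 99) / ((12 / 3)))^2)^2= -304652329 / 131769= -2312.02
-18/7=-2.57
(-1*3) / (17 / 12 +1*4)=-36 / 65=-0.55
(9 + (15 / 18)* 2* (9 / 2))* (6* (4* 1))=396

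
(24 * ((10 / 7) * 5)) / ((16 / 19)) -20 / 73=103885 / 511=203.30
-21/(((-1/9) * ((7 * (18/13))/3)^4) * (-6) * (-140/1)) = 28561/13829760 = 0.00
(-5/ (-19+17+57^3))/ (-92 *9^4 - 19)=5/ 111787028521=0.00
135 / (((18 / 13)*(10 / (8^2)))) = 624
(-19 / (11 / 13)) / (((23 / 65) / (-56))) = 3553.68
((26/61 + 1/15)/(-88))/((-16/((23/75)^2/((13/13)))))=21689/658800000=0.00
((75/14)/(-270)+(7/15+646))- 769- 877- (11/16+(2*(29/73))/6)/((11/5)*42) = -2696898371/2698080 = -999.56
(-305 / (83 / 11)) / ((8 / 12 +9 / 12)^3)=-5797440 / 407779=-14.22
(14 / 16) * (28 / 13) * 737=36113 / 26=1388.96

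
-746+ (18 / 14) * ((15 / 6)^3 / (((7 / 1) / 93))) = -187807 / 392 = -479.10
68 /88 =17 /22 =0.77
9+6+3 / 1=18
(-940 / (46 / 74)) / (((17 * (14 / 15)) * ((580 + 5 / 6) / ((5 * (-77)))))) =17216100 / 272527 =63.17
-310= -310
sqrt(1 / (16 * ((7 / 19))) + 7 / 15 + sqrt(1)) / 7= sqrt(288645) / 2940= 0.18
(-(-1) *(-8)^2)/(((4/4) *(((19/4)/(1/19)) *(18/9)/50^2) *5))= 64000/361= 177.29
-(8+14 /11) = -9.27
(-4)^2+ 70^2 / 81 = 6196 / 81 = 76.49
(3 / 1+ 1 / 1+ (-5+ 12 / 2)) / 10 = 1 / 2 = 0.50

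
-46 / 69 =-2 / 3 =-0.67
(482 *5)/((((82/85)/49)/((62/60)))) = 31116715/246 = 126490.71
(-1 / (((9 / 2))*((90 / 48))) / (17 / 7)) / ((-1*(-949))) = -112 / 2177955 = -0.00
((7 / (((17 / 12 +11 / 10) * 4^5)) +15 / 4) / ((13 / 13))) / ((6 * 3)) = 48355 / 231936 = 0.21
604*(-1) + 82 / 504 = -152167 / 252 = -603.84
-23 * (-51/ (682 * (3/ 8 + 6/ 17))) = 26588/ 11253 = 2.36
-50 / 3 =-16.67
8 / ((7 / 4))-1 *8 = -24 / 7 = -3.43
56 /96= 7 /12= 0.58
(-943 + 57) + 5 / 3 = -884.33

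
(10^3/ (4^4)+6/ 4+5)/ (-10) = -333/ 320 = -1.04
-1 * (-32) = 32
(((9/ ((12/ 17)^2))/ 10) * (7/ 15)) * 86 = 72.49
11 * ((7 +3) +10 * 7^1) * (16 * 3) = 42240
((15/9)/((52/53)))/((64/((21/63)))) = 265/29952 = 0.01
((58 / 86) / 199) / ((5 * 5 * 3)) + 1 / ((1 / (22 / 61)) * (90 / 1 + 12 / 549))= 21417448 / 5286300675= 0.00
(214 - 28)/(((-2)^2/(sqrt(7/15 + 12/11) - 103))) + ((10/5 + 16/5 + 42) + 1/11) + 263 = -492713/110 + 31 * sqrt(42405)/110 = -4421.18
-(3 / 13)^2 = -9 / 169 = -0.05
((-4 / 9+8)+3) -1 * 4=59 / 9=6.56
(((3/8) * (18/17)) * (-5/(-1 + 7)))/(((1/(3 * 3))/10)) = -2025/68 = -29.78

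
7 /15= 0.47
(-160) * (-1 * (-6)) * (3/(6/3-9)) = 2880/7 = 411.43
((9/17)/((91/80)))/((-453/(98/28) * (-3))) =40/33371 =0.00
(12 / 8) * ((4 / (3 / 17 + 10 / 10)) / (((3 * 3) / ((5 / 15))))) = 17 / 90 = 0.19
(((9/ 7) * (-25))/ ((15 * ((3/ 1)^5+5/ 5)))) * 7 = -15/ 244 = -0.06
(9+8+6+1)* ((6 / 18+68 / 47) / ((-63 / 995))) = -1997960 / 2961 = -674.76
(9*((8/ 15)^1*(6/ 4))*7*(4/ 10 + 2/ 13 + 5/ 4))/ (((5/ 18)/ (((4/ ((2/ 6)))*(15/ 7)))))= 2735208/ 325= 8416.02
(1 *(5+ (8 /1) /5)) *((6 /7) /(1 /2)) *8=3168 /35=90.51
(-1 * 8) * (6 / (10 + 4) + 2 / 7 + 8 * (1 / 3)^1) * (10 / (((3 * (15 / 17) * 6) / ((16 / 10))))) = -77248 / 2835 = -27.25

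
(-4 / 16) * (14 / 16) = -7 / 32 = -0.22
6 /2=3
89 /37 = 2.41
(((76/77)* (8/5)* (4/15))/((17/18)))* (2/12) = 2432/32725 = 0.07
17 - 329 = -312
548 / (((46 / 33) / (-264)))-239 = -2392585 / 23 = -104025.43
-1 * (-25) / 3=25 / 3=8.33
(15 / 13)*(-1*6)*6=-540 / 13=-41.54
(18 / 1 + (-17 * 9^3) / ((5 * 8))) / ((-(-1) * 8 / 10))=-364.78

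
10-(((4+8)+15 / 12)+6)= -37 / 4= -9.25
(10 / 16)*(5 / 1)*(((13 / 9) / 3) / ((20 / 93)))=2015 / 288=7.00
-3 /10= -0.30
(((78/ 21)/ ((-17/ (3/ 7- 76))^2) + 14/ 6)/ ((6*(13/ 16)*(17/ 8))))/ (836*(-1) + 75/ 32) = -46124005376/ 5259733437231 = -0.01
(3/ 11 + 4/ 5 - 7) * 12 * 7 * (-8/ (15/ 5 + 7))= 109536/ 275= 398.31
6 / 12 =1 / 2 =0.50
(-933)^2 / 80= 870489 / 80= 10881.11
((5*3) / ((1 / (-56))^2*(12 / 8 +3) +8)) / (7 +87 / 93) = 97216 / 411517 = 0.24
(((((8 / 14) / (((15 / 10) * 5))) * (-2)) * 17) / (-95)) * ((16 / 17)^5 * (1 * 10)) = 33554432 / 166624395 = 0.20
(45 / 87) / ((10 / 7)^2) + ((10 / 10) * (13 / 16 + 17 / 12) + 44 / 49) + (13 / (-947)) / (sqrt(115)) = 1152911 / 341040-13 * sqrt(115) / 108905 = 3.38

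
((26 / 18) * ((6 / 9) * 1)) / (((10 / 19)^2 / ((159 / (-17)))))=-248729 / 7650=-32.51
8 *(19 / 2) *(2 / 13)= 152 / 13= 11.69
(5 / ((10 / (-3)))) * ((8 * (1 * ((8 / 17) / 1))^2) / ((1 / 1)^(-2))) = -768 / 289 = -2.66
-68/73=-0.93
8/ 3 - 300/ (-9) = 36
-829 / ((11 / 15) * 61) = -12435 / 671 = -18.53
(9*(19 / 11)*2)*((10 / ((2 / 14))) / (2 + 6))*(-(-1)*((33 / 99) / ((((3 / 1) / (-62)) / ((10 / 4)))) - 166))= -1096585 / 22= -49844.77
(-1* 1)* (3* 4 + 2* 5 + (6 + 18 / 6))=-31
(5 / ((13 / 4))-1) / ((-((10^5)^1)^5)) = -7 / 130000000000000000000000000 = -0.00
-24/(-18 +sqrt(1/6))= 24*sqrt(6)/1943 +2592/1943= 1.36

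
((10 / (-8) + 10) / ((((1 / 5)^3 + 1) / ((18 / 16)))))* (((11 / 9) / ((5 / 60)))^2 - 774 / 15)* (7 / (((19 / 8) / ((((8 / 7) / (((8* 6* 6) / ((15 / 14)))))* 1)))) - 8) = -12754.30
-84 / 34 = -42 / 17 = -2.47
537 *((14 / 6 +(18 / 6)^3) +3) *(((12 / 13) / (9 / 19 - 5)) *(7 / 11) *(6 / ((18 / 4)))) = -18474232 / 6149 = -3004.43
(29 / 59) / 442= 29 / 26078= 0.00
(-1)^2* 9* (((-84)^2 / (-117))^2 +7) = 5542551 / 169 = 32796.16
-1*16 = -16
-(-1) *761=761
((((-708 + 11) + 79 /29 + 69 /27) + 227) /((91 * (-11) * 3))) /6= 60646 /2351349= 0.03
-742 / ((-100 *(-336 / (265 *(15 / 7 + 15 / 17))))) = -8427 / 476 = -17.70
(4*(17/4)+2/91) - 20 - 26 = -2637/91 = -28.98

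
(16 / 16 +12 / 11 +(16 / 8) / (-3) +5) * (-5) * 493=-522580 / 33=-15835.76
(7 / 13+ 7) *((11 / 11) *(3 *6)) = 1764 / 13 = 135.69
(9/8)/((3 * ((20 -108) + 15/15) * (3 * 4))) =-1/2784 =-0.00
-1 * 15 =-15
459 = 459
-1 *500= -500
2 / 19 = 0.11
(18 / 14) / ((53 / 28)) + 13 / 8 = 977 / 424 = 2.30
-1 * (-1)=1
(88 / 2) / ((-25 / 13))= -572 / 25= -22.88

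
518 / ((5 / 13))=6734 / 5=1346.80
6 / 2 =3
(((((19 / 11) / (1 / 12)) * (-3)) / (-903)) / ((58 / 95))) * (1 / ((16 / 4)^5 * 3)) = 1805 / 49161728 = 0.00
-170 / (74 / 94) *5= -39950 / 37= -1079.73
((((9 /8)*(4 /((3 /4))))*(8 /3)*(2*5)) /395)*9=288 /79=3.65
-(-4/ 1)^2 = -16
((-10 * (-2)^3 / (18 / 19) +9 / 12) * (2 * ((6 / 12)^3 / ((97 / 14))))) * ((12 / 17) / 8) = 0.27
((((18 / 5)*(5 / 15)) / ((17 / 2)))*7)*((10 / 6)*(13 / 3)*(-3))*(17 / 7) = -52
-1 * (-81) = 81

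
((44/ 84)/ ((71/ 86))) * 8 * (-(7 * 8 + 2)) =-438944/ 1491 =-294.40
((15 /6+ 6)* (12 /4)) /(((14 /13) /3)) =1989 /28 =71.04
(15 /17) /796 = 0.00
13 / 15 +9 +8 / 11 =1748 / 165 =10.59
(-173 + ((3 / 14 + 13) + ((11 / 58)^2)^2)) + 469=24494658079 / 79215472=309.22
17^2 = 289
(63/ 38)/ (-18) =-7/ 76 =-0.09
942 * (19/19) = 942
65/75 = 13/15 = 0.87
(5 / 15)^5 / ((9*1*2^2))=1 / 8748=0.00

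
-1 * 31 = -31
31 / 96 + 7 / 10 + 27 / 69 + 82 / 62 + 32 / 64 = 3.24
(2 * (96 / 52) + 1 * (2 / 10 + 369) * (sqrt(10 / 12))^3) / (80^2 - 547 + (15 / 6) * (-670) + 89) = 48 / 55471 + 923 * sqrt(30) / 76806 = 0.07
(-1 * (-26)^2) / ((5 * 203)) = -676 / 1015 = -0.67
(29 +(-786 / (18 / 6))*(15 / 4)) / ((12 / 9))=-5721 / 8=-715.12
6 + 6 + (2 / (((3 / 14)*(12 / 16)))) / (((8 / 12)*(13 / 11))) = 1084 / 39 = 27.79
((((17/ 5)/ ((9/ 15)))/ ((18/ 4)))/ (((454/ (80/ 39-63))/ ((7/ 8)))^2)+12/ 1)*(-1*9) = -3255099813905/ 30096233856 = -108.16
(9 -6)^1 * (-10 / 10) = -3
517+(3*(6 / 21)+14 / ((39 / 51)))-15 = 47426 / 91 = 521.16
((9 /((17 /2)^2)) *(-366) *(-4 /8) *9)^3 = 8635644.82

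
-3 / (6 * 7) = -1 / 14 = -0.07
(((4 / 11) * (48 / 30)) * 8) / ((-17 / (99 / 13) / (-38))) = 79.23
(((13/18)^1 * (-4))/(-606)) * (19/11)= 0.01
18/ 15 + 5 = 31/ 5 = 6.20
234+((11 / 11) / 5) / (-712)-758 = -1865441 / 3560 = -524.00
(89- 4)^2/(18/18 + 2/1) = 7225/3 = 2408.33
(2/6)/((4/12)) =1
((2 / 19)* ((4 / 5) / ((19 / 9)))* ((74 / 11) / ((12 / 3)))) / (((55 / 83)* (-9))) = -12284 / 1092025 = -0.01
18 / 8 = 9 / 4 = 2.25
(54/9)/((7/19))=114/7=16.29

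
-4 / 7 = -0.57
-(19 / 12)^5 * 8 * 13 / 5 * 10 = -32189287 / 15552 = -2069.78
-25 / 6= -4.17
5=5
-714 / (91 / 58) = -5916 / 13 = -455.08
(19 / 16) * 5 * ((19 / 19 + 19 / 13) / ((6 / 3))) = 95 / 13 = 7.31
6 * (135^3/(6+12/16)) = 2187000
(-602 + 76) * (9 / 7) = -4734 / 7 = -676.29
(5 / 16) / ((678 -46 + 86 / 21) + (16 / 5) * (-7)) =525 / 1031008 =0.00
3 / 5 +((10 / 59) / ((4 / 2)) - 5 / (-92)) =20059 / 27140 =0.74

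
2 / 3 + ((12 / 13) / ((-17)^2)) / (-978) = 1224776 / 1837173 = 0.67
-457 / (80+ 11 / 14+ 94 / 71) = -454258 / 81617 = -5.57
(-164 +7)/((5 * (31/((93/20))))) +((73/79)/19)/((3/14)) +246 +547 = 355069187/450300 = 788.52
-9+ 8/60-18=-403/15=-26.87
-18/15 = -6/5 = -1.20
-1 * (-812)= 812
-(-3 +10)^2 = -49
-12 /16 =-3 /4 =-0.75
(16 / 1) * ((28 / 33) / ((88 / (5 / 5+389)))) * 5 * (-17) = -618800 / 121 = -5114.05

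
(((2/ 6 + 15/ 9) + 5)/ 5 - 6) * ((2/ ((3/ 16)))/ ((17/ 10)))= -1472/ 51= -28.86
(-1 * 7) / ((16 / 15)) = -105 / 16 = -6.56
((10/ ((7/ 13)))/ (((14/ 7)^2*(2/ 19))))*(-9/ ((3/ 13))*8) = -96330/ 7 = -13761.43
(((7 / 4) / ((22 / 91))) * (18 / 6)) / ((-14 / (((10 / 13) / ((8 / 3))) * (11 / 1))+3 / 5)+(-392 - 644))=-28665 / 1372552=-0.02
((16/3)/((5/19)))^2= 92416/225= 410.74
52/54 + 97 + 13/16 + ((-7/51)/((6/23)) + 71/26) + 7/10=48538007/477360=101.68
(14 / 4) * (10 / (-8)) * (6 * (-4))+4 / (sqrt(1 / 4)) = 113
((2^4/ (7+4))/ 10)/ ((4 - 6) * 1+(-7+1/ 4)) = -32/ 1925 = -0.02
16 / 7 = 2.29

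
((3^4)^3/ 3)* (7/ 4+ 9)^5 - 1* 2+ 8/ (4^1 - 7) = 78126313942027/ 3072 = 25431742819.67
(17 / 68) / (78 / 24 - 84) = -1 / 323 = -0.00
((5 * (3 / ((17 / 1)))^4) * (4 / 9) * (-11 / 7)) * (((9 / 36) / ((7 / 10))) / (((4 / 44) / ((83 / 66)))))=-68475 / 4092529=-0.02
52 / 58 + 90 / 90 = 1.90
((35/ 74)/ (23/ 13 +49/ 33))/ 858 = 35/ 206608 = 0.00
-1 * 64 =-64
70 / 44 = 35 / 22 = 1.59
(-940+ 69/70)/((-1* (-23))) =-65731/1610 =-40.83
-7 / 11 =-0.64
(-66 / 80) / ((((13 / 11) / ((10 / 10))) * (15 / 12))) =-363 / 650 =-0.56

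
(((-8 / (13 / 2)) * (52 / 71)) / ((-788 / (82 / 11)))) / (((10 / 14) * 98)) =656 / 5384995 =0.00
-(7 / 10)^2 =-49 / 100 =-0.49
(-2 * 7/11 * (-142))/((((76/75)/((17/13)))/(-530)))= -123609.77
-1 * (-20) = 20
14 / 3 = 4.67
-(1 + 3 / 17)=-1.18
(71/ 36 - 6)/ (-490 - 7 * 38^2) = 145/ 381528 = 0.00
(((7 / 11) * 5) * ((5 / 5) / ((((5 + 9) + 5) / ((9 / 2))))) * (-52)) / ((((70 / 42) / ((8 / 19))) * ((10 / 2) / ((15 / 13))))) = -9072 / 3971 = -2.28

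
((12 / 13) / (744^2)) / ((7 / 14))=0.00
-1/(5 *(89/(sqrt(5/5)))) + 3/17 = 1318/7565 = 0.17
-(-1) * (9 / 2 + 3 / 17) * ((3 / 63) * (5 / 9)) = 265 / 2142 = 0.12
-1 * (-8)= 8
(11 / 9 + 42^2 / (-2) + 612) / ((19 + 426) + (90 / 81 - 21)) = -2419 / 3826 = -0.63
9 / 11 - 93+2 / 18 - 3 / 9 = -9148 / 99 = -92.40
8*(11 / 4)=22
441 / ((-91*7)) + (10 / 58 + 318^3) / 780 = 41226.78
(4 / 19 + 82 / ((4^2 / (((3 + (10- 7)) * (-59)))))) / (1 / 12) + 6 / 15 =-21768.07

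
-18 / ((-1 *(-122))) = -0.15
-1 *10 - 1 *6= -16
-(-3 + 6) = -3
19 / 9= 2.11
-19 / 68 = -0.28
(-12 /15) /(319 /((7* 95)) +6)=-532 /4309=-0.12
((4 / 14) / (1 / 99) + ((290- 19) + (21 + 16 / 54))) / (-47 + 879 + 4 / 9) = 30295 / 78666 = 0.39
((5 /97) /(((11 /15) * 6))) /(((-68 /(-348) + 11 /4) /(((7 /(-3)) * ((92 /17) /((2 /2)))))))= -37352 /743699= -0.05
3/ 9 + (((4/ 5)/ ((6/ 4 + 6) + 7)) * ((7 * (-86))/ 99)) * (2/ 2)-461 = -6617686/ 14355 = -461.00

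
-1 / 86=-0.01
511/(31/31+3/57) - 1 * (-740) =24509/20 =1225.45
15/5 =3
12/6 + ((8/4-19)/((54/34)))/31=1385/837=1.65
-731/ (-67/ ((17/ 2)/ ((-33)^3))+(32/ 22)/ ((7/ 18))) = -0.00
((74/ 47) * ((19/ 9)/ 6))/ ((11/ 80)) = 56240/ 13959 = 4.03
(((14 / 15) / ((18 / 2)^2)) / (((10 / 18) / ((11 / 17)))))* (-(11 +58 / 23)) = -47894 / 263925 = -0.18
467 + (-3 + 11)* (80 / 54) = 12929 / 27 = 478.85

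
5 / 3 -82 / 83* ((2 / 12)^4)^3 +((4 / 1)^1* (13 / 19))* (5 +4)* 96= 4061497441645813 / 1716392871936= 2366.30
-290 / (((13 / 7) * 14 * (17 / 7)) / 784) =-795760 / 221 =-3600.72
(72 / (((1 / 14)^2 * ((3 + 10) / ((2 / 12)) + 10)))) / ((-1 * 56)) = -63 / 22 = -2.86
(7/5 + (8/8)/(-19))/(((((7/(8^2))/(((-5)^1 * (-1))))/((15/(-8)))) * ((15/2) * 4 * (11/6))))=-3072/1463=-2.10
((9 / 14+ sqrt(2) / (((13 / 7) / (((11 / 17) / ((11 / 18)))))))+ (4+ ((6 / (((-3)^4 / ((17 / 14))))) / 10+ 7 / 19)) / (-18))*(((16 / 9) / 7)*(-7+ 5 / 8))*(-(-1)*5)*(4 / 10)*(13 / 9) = -8*sqrt(2) / 3 -57092477 / 30541455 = -5.64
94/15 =6.27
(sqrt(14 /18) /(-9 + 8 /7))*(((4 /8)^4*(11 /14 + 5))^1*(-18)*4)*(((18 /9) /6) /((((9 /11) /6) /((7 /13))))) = 189*sqrt(7) /130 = 3.85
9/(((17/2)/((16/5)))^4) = 9437184/52200625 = 0.18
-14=-14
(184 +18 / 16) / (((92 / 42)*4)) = 31101 / 1472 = 21.13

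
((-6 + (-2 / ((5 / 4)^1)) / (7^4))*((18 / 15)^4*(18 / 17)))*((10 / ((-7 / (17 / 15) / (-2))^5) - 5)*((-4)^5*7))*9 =-807641483242019291136 / 191409408203125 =-4219445.07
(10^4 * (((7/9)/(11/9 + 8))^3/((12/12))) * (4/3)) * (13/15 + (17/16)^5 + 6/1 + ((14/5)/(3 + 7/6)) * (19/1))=14154086159045/84313423872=167.87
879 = 879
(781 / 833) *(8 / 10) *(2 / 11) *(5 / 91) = 568 / 75803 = 0.01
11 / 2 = 5.50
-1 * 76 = -76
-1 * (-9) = 9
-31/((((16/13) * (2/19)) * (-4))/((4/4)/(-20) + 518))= 79318863/2560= 30983.93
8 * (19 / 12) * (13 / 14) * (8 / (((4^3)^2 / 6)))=247 / 1792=0.14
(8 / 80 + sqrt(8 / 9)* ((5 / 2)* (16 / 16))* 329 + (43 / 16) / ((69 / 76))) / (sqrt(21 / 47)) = sqrt(987)* (4223 + 756700* sqrt(2)) / 28980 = 1164.69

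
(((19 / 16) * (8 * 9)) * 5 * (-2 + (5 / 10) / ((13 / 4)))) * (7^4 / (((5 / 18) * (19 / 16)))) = -74680704 / 13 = -5744669.54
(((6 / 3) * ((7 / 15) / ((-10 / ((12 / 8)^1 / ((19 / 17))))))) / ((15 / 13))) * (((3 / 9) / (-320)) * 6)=1547 / 2280000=0.00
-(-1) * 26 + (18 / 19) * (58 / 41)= 21298 / 779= 27.34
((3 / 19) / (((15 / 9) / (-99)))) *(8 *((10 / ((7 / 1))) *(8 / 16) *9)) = -64152 / 133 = -482.35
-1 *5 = -5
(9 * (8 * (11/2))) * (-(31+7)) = -15048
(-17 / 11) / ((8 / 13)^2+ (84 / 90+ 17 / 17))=-43095 / 64471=-0.67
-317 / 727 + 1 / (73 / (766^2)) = 426548471 / 53071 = 8037.32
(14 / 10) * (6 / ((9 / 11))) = 154 / 15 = 10.27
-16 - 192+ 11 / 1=-197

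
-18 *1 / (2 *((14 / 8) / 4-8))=144 / 121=1.19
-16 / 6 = -8 / 3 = -2.67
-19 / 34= -0.56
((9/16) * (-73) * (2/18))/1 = -4.56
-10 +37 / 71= -9.48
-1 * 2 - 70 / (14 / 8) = -42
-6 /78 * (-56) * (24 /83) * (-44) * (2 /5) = -118272 /5395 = -21.92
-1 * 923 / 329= -923 / 329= -2.81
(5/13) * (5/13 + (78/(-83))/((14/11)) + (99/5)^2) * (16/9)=1183362448/4418505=267.82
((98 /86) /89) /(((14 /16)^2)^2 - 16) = -200704 /241617645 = -0.00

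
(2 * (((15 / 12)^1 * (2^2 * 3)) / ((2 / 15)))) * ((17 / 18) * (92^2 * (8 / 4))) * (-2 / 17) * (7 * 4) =-11849600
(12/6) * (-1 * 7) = -14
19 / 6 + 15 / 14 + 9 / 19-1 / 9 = 5507 / 1197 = 4.60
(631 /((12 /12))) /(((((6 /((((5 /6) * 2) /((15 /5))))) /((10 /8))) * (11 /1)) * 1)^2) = 394375 /5645376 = 0.07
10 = 10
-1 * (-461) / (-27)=-461 / 27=-17.07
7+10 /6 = 26 /3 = 8.67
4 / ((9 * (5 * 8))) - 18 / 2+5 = -359 / 90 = -3.99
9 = 9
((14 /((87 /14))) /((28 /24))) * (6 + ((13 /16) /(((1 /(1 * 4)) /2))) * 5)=2156 /29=74.34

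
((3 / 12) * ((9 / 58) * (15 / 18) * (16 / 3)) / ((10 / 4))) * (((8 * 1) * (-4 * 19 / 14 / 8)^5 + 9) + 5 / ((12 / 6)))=22263805 / 31193792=0.71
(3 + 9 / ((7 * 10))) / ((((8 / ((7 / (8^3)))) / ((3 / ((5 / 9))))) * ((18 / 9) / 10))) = 5913 / 40960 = 0.14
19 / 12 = 1.58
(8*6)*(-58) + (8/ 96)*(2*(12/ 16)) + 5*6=-22031/ 8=-2753.88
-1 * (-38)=38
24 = 24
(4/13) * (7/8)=7/26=0.27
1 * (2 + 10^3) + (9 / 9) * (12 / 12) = 1003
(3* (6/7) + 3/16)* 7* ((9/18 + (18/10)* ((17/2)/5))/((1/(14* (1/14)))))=27501/400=68.75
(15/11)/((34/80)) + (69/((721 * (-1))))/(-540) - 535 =-12905967799/24268860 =-531.79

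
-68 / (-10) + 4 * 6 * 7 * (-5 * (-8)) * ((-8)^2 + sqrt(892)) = 13440 * sqrt(223) + 2150434 / 5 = 630788.80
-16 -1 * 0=-16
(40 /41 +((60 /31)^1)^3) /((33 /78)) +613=8497347873 /13435741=632.44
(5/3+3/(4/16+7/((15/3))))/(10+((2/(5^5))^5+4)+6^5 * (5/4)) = 34272670745849609375/95731616020202636719806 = 0.00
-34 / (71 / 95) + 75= 2095 / 71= 29.51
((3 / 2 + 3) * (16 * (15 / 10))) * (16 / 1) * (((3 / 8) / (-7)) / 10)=-324 / 35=-9.26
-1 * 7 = -7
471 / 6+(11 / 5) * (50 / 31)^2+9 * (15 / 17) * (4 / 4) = 3011379 / 32674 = 92.16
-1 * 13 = -13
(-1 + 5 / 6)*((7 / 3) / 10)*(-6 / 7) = 1 / 30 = 0.03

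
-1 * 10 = -10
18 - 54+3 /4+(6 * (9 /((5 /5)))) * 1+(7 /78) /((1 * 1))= 2939 /156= 18.84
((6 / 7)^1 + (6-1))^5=115856201 / 16807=6893.33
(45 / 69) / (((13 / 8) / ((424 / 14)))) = 12.15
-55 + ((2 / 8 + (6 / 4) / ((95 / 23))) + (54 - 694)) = -263867 / 380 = -694.39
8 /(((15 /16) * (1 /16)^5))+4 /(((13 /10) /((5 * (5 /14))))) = 12213820748 /1365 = 8947854.03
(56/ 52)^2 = 196/ 169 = 1.16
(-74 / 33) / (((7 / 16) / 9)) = -3552 / 77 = -46.13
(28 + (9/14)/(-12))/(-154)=-1565/8624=-0.18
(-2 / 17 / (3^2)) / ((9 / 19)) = -38 / 1377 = -0.03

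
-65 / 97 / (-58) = 65 / 5626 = 0.01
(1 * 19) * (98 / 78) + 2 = 1009 / 39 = 25.87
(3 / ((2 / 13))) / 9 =13 / 6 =2.17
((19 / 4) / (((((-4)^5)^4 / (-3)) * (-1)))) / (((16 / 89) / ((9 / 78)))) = 15219 / 1829587348619264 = 0.00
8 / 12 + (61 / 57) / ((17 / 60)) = 4306 / 969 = 4.44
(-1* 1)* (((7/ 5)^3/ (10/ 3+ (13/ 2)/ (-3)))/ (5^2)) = -294/ 3125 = -0.09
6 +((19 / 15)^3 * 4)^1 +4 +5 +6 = 98311 / 3375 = 29.13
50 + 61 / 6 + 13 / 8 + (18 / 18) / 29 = 43031 / 696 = 61.83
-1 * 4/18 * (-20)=40/9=4.44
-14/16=-7/8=-0.88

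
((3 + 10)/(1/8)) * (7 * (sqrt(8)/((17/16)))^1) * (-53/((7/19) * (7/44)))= -147457024 * sqrt(2)/119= -1752401.04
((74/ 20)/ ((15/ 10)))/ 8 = 37/ 120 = 0.31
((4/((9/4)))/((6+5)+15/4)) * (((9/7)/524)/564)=4/7628523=0.00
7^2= 49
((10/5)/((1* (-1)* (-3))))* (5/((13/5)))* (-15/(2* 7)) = -125/91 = -1.37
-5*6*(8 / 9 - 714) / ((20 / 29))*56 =5211416 / 3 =1737138.67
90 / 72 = 1.25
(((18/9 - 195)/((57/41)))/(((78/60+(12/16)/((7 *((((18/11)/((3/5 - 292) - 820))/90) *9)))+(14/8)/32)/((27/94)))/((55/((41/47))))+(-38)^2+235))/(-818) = 0.00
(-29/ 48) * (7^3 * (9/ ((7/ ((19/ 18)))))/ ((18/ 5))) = -78.12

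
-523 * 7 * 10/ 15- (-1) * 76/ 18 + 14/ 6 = -21907/ 9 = -2434.11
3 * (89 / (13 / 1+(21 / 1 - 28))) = 89 / 2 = 44.50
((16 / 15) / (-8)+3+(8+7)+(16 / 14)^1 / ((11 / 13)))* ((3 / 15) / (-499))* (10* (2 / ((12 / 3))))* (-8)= 177568 / 576345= 0.31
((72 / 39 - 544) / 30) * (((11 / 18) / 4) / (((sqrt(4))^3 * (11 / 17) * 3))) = -14977 / 84240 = -0.18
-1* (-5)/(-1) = -5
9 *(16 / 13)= 144 / 13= 11.08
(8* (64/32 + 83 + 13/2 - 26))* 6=3144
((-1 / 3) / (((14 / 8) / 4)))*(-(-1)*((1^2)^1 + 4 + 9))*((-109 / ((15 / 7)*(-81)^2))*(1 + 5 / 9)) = 341824 / 2657205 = 0.13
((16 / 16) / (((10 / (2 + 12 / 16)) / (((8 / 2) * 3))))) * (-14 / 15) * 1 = -77 / 25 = -3.08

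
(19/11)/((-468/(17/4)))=-323/20592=-0.02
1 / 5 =0.20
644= 644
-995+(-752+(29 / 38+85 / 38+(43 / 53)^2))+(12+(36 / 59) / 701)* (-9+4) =-209508118353 / 116177431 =-1803.35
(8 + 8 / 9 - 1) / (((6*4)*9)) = 71 / 1944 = 0.04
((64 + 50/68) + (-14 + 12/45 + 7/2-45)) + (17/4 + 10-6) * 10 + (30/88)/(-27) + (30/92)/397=28273124741/307349460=91.99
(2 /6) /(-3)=-1 /9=-0.11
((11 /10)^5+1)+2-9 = -4.39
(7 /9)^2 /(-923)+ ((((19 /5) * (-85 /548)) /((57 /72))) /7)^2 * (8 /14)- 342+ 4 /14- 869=-582722191474000 /481306774221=-1210.71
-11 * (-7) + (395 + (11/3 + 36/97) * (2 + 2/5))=46724/97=481.69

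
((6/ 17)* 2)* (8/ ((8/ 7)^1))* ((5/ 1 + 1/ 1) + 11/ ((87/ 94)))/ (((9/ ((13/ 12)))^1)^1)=141596/ 13311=10.64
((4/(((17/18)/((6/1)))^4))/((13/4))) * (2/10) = 2176782336/5428865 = 400.96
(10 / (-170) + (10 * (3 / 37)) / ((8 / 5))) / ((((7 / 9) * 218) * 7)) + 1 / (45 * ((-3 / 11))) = -0.08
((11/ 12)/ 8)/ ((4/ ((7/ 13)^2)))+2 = 130331/ 64896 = 2.01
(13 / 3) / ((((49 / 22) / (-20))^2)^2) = 487252480000 / 17294403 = 28174.00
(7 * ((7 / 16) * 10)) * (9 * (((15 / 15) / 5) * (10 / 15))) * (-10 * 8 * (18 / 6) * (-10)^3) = 8820000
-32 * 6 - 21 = -213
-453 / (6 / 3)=-453 / 2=-226.50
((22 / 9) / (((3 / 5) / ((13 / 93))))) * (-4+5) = 1430 / 2511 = 0.57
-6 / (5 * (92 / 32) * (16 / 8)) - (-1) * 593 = 68171 / 115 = 592.79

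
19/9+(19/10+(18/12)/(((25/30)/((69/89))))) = 43307/8010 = 5.41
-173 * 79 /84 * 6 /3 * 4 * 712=-19461808 /21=-926752.76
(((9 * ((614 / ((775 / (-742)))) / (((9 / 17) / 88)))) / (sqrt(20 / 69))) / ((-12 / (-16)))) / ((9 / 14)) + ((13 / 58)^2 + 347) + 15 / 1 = 1217937 / 3364-19083670144 * sqrt(345) / 104625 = -3387580.04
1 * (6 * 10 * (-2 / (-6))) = 20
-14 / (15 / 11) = -154 / 15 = -10.27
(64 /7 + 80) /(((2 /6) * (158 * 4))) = 234 /553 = 0.42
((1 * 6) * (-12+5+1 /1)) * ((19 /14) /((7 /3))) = -1026 /49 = -20.94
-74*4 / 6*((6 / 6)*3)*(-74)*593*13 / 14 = 42214484 / 7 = 6030640.57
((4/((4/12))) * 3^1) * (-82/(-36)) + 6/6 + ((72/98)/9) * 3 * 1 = 4079/49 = 83.24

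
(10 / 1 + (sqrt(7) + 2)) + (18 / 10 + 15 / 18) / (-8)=sqrt(7) + 2801 / 240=14.32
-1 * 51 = -51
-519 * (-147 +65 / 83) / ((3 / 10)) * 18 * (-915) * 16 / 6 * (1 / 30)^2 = -1024569664 / 83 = -12344212.82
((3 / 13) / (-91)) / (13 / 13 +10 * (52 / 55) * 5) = -11 / 209391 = -0.00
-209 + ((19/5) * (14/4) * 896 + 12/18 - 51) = 174862/15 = 11657.47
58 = 58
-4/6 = -2/3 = -0.67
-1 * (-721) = 721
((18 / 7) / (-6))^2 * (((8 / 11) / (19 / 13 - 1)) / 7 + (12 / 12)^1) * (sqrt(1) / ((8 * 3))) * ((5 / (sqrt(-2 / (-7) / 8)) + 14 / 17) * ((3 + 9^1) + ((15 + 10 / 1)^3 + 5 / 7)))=7744578 / 64141 + 38722890 * sqrt(7) / 26411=3999.85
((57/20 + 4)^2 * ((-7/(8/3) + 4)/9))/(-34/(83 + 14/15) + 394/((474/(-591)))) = -0.01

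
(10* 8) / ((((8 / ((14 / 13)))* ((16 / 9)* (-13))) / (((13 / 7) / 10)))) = -0.09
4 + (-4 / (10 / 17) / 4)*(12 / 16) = 109 / 40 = 2.72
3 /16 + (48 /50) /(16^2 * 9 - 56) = 21123 /112400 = 0.19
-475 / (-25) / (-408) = -19 / 408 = -0.05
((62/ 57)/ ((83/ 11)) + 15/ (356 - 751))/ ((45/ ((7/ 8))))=0.00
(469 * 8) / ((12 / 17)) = 15946 / 3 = 5315.33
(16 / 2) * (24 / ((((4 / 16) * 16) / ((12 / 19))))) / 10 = 288 / 95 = 3.03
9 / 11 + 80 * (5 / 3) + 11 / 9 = 13402 / 99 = 135.37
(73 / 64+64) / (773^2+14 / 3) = 12507 / 114726464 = 0.00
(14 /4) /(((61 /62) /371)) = 80507 /61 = 1319.79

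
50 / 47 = 1.06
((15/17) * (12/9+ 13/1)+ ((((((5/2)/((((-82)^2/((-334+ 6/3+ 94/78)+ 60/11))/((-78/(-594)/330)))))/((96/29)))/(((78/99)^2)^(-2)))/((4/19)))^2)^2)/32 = 9974922878404474583689252308116882339762289122916964710129055433442497/25238874631869926387496327744283786131603838548868600828468113067474944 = 0.40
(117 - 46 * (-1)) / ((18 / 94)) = 851.22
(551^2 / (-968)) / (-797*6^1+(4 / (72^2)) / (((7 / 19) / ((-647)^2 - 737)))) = 24591681 / 306326504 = 0.08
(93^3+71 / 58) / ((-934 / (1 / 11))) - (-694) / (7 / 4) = 1327626753 / 4171244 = 318.28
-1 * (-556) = 556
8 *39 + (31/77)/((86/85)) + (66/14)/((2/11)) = 338.33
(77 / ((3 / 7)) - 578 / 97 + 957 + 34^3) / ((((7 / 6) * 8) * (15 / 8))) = 4706600 / 2037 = 2310.55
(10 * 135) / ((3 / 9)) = 4050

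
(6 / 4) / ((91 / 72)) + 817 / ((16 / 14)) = 521293 / 728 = 716.06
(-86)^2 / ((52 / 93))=171957 / 13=13227.46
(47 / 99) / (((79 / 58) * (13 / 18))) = 5452 / 11297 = 0.48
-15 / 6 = -5 / 2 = -2.50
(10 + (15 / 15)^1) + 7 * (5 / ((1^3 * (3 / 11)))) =418 / 3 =139.33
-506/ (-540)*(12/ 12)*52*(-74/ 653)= -486772/ 88155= -5.52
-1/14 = -0.07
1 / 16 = 0.06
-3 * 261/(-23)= 783/23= 34.04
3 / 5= 0.60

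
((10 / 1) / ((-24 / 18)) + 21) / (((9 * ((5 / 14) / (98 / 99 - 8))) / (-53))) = 257474 / 165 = 1560.45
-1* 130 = -130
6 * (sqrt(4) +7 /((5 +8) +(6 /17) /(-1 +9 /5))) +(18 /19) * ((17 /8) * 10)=612261 /17366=35.26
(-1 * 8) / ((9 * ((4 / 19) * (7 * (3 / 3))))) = -38 / 63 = -0.60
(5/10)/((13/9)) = 9/26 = 0.35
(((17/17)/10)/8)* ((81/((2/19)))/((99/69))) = 11799/1760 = 6.70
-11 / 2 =-5.50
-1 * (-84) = 84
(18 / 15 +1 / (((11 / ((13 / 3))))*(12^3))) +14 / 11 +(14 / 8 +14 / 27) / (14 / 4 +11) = 1976471 / 751680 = 2.63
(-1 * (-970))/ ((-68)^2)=485/ 2312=0.21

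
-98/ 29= -3.38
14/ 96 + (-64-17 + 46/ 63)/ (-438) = 72649/ 220752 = 0.33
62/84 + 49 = 2089/42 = 49.74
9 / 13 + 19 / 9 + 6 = 1030 / 117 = 8.80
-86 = -86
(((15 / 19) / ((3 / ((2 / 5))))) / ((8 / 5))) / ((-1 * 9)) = -5 / 684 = -0.01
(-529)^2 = 279841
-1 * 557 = -557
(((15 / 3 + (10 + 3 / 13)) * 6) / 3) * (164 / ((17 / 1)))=293.86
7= 7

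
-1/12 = -0.08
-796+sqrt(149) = -783.79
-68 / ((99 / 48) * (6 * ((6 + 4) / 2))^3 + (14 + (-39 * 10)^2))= -136 / 415603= -0.00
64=64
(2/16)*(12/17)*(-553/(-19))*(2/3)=553/323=1.71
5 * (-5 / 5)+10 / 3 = -5 / 3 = -1.67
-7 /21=-1 /3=-0.33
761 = 761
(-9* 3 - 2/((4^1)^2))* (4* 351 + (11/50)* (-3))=-15226239/400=-38065.60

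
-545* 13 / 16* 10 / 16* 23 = -814775 / 128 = -6365.43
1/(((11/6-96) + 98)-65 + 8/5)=-30/1787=-0.02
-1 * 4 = -4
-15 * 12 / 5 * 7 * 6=-1512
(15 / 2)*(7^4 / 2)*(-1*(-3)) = 108045 / 4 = 27011.25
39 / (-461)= -39 / 461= -0.08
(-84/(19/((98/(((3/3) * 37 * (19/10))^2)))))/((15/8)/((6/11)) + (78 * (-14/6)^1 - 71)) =4390400/12498051401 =0.00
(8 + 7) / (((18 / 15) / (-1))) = -25 / 2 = -12.50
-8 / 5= -1.60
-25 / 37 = -0.68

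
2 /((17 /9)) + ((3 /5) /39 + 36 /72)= 3479 /2210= 1.57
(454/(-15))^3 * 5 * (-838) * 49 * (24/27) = 30739559817344/6075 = 5060009846.48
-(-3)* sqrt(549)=9* sqrt(61)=70.29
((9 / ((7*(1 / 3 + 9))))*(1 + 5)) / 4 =81 / 392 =0.21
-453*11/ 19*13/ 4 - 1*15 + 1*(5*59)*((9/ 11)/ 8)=-1399773/ 1672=-837.18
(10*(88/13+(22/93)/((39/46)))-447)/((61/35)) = -47797015/221247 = -216.03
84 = 84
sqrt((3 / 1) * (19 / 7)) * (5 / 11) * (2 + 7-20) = -5 * sqrt(399) / 7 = -14.27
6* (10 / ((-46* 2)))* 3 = -45 / 23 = -1.96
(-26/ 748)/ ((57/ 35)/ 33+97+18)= -455/ 1505996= -0.00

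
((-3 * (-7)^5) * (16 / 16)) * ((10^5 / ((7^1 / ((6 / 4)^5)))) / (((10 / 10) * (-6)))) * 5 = -9116296875 / 2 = -4558148437.50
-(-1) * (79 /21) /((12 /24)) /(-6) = -79 /63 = -1.25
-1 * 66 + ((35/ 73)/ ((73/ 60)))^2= -1869873906/ 28398241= -65.84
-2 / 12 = -1 / 6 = -0.17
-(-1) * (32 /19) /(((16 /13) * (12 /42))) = 91 /19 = 4.79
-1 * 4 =-4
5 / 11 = 0.45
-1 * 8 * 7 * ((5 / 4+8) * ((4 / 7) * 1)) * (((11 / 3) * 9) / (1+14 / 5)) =-48840 / 19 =-2570.53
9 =9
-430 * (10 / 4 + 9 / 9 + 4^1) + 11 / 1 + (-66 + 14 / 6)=-9833 / 3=-3277.67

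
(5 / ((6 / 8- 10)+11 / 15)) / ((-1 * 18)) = 50 / 1533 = 0.03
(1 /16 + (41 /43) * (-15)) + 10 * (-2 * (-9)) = 114043 /688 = 165.76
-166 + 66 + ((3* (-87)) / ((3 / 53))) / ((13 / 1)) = -5911 / 13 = -454.69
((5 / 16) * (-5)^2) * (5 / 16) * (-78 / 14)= -24375 / 1792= -13.60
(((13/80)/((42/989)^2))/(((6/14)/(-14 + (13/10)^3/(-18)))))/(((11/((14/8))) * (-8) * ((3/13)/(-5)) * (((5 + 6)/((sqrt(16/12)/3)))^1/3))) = -42019386628453 * sqrt(3)/541956096000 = -134.29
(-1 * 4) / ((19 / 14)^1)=-56 / 19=-2.95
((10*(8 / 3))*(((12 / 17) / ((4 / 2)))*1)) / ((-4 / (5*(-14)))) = 2800 / 17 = 164.71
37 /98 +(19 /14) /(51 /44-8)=755 /4214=0.18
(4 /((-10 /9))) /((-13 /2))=36 /65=0.55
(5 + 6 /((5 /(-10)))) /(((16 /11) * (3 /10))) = -385 /24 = -16.04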